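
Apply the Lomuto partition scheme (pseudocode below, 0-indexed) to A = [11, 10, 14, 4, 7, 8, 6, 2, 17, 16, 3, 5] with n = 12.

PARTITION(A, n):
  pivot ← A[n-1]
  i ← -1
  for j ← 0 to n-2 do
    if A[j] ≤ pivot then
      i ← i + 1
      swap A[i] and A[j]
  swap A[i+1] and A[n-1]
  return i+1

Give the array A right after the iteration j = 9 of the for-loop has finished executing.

[4, 2, 14, 11, 7, 8, 6, 10, 17, 16, 3, 5]

pivot = A[11] = 5; i = -1
j=0: A[0]=11 > 5 → no swap
j=1: A[1]=10 > 5 → no swap
j=2: A[2]=14 > 5 → no swap
j=3: A[3]=4 ≤ 5 → i=0, swap A[0],A[3] → [4, 10, 14, 11, 7, 8, 6, 2, 17, 16, 3, 5]
j=4: A[4]=7 > 5 → no swap
j=5: A[5]=8 > 5 → no swap
j=6: A[6]=6 > 5 → no swap
j=7: A[7]=2 ≤ 5 → i=1, swap A[1],A[7] → [4, 2, 14, 11, 7, 8, 6, 10, 17, 16, 3, 5]
j=8: A[8]=17 > 5 → no swap
j=9: A[9]=16 > 5 → no swap
(after j=9) A = [4, 2, 14, 11, 7, 8, 6, 10, 17, 16, 3, 5]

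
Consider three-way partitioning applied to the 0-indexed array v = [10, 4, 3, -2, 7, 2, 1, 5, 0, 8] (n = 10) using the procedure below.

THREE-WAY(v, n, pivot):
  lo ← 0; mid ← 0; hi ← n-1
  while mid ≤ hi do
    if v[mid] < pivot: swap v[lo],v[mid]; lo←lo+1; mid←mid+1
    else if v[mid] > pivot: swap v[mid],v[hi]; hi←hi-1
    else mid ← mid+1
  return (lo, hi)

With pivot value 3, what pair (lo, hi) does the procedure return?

(4, 4)

pivot = 3; lo=0, mid=0, hi=9
v[mid]=10>3: swap v[0],v[9]; hi=8 → [8, 4, 3, -2, 7, 2, 1, 5, 0, 10]
v[mid]=8>3: swap v[0],v[8]; hi=7 → [0, 4, 3, -2, 7, 2, 1, 5, 8, 10]
v[mid]=0<3: swap v[0],v[0]; lo=1,mid=1 → [0, 4, 3, -2, 7, 2, 1, 5, 8, 10]
v[mid]=4>3: swap v[1],v[7]; hi=6 → [0, 5, 3, -2, 7, 2, 1, 4, 8, 10]
v[mid]=5>3: swap v[1],v[6]; hi=5 → [0, 1, 3, -2, 7, 2, 5, 4, 8, 10]
v[mid]=1<3: swap v[1],v[1]; lo=2,mid=2 → [0, 1, 3, -2, 7, 2, 5, 4, 8, 10]
v[mid]=3=3: mid=3
v[mid]=-2<3: swap v[2],v[3]; lo=3,mid=4 → [0, 1, -2, 3, 7, 2, 5, 4, 8, 10]
v[mid]=7>3: swap v[4],v[5]; hi=4 → [0, 1, -2, 3, 2, 7, 5, 4, 8, 10]
v[mid]=2<3: swap v[3],v[4]; lo=4,mid=5 → [0, 1, -2, 2, 3, 7, 5, 4, 8, 10]
end: lo=4, hi=4; v = [0, 1, -2, 2, 3, 7, 5, 4, 8, 10]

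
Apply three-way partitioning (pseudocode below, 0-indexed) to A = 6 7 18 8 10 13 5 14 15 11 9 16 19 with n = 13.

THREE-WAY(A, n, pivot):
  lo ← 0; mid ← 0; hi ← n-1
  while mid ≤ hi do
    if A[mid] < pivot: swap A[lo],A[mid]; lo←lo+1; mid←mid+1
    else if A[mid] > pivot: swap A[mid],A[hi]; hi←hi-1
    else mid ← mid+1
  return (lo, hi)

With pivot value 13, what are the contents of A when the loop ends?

6 7 9 8 10 5 11 13 15 14 16 19 18

lo=0 mid=0 hi=12
6<13: swap(0,0), lo=1 mid=1 ⇒ 6 7 18 8 10 13 5 14 15 11 9 16 19
7<13: swap(1,1), lo=2 mid=2 ⇒ 6 7 18 8 10 13 5 14 15 11 9 16 19
18>13: swap(2,12), hi=11 ⇒ 6 7 19 8 10 13 5 14 15 11 9 16 18
19>13: swap(2,11), hi=10 ⇒ 6 7 16 8 10 13 5 14 15 11 9 19 18
16>13: swap(2,10), hi=9 ⇒ 6 7 9 8 10 13 5 14 15 11 16 19 18
9<13: swap(2,2), lo=3 mid=3 ⇒ 6 7 9 8 10 13 5 14 15 11 16 19 18
8<13: swap(3,3), lo=4 mid=4 ⇒ 6 7 9 8 10 13 5 14 15 11 16 19 18
10<13: swap(4,4), lo=5 mid=5 ⇒ 6 7 9 8 10 13 5 14 15 11 16 19 18
13=13: mid=6
5<13: swap(5,6), lo=6 mid=7 ⇒ 6 7 9 8 10 5 13 14 15 11 16 19 18
14>13: swap(7,9), hi=8 ⇒ 6 7 9 8 10 5 13 11 15 14 16 19 18
11<13: swap(6,7), lo=7 mid=8 ⇒ 6 7 9 8 10 5 11 13 15 14 16 19 18
15>13: swap(8,8), hi=7 ⇒ 6 7 9 8 10 5 11 13 15 14 16 19 18
done. lo=7 hi=7; A=6 7 9 8 10 5 11 13 15 14 16 19 18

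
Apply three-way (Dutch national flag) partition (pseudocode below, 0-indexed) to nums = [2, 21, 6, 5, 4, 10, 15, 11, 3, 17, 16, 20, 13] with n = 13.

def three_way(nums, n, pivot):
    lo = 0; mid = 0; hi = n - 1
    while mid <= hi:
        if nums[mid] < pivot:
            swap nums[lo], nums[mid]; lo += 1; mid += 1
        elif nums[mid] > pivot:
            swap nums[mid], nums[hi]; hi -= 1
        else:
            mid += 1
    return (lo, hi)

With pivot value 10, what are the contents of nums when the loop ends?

[2, 3, 6, 5, 4, 10, 11, 15, 17, 16, 20, 13, 21]

pivot = 10; lo=0, mid=0, hi=12
nums[mid]=2<10: swap nums[0],nums[0]; lo=1,mid=1 → [2, 21, 6, 5, 4, 10, 15, 11, 3, 17, 16, 20, 13]
nums[mid]=21>10: swap nums[1],nums[12]; hi=11 → [2, 13, 6, 5, 4, 10, 15, 11, 3, 17, 16, 20, 21]
nums[mid]=13>10: swap nums[1],nums[11]; hi=10 → [2, 20, 6, 5, 4, 10, 15, 11, 3, 17, 16, 13, 21]
nums[mid]=20>10: swap nums[1],nums[10]; hi=9 → [2, 16, 6, 5, 4, 10, 15, 11, 3, 17, 20, 13, 21]
nums[mid]=16>10: swap nums[1],nums[9]; hi=8 → [2, 17, 6, 5, 4, 10, 15, 11, 3, 16, 20, 13, 21]
nums[mid]=17>10: swap nums[1],nums[8]; hi=7 → [2, 3, 6, 5, 4, 10, 15, 11, 17, 16, 20, 13, 21]
nums[mid]=3<10: swap nums[1],nums[1]; lo=2,mid=2 → [2, 3, 6, 5, 4, 10, 15, 11, 17, 16, 20, 13, 21]
nums[mid]=6<10: swap nums[2],nums[2]; lo=3,mid=3 → [2, 3, 6, 5, 4, 10, 15, 11, 17, 16, 20, 13, 21]
nums[mid]=5<10: swap nums[3],nums[3]; lo=4,mid=4 → [2, 3, 6, 5, 4, 10, 15, 11, 17, 16, 20, 13, 21]
nums[mid]=4<10: swap nums[4],nums[4]; lo=5,mid=5 → [2, 3, 6, 5, 4, 10, 15, 11, 17, 16, 20, 13, 21]
nums[mid]=10=10: mid=6
nums[mid]=15>10: swap nums[6],nums[7]; hi=6 → [2, 3, 6, 5, 4, 10, 11, 15, 17, 16, 20, 13, 21]
nums[mid]=11>10: swap nums[6],nums[6]; hi=5 → [2, 3, 6, 5, 4, 10, 11, 15, 17, 16, 20, 13, 21]
end: lo=5, hi=5; nums = [2, 3, 6, 5, 4, 10, 11, 15, 17, 16, 20, 13, 21]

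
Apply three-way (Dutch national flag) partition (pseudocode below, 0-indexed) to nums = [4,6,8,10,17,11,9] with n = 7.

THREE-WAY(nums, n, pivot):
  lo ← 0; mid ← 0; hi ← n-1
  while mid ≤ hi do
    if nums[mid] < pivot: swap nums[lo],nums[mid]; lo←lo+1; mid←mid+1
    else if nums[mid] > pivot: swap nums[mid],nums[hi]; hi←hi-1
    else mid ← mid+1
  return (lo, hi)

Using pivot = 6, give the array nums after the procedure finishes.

lo=0 mid=0 hi=6
4<6: swap(0,0), lo=1 mid=1 ⇒ [4,6,8,10,17,11,9]
6=6: mid=2
8>6: swap(2,6), hi=5 ⇒ [4,6,9,10,17,11,8]
9>6: swap(2,5), hi=4 ⇒ [4,6,11,10,17,9,8]
11>6: swap(2,4), hi=3 ⇒ [4,6,17,10,11,9,8]
17>6: swap(2,3), hi=2 ⇒ [4,6,10,17,11,9,8]
10>6: swap(2,2), hi=1 ⇒ [4,6,10,17,11,9,8]
done. lo=1 hi=1; nums=[4,6,10,17,11,9,8]

[4,6,10,17,11,9,8]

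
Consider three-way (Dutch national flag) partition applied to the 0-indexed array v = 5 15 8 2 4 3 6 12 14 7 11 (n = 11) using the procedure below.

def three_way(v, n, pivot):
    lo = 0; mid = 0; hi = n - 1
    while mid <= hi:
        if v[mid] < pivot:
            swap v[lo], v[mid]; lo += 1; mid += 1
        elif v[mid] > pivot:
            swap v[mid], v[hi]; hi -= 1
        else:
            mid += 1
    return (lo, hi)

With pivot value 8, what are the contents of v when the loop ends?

pivot = 8; lo=0, mid=0, hi=10
v[mid]=5<8: swap v[0],v[0]; lo=1,mid=1 → 5 15 8 2 4 3 6 12 14 7 11
v[mid]=15>8: swap v[1],v[10]; hi=9 → 5 11 8 2 4 3 6 12 14 7 15
v[mid]=11>8: swap v[1],v[9]; hi=8 → 5 7 8 2 4 3 6 12 14 11 15
v[mid]=7<8: swap v[1],v[1]; lo=2,mid=2 → 5 7 8 2 4 3 6 12 14 11 15
v[mid]=8=8: mid=3
v[mid]=2<8: swap v[2],v[3]; lo=3,mid=4 → 5 7 2 8 4 3 6 12 14 11 15
v[mid]=4<8: swap v[3],v[4]; lo=4,mid=5 → 5 7 2 4 8 3 6 12 14 11 15
v[mid]=3<8: swap v[4],v[5]; lo=5,mid=6 → 5 7 2 4 3 8 6 12 14 11 15
v[mid]=6<8: swap v[5],v[6]; lo=6,mid=7 → 5 7 2 4 3 6 8 12 14 11 15
v[mid]=12>8: swap v[7],v[8]; hi=7 → 5 7 2 4 3 6 8 14 12 11 15
v[mid]=14>8: swap v[7],v[7]; hi=6 → 5 7 2 4 3 6 8 14 12 11 15
end: lo=6, hi=6; v = 5 7 2 4 3 6 8 14 12 11 15

5 7 2 4 3 6 8 14 12 11 15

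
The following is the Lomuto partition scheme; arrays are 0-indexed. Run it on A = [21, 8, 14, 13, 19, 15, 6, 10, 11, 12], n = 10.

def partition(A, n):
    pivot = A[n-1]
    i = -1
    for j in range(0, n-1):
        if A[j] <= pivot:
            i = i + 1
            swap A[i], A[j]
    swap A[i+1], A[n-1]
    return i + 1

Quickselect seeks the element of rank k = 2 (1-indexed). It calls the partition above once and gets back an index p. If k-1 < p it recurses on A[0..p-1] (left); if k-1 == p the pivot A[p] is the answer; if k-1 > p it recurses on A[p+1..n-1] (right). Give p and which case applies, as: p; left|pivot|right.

4; left

pivot=12, i=-1
j=0: 21>12, skip
j=1: 8≤12, i=0, swap(0,1) ⇒ [8, 21, 14, 13, 19, 15, 6, 10, 11, 12]
j=2: 14>12, skip
j=3: 13>12, skip
j=4: 19>12, skip
j=5: 15>12, skip
j=6: 6≤12, i=1, swap(1,6) ⇒ [8, 6, 14, 13, 19, 15, 21, 10, 11, 12]
j=7: 10≤12, i=2, swap(2,7) ⇒ [8, 6, 10, 13, 19, 15, 21, 14, 11, 12]
j=8: 11≤12, i=3, swap(3,8) ⇒ [8, 6, 10, 11, 19, 15, 21, 14, 13, 12]
swap(4,9) ⇒ [8, 6, 10, 11, 12, 15, 21, 14, 13, 19]; return 4
p = 4; k-1 = 1 < 4 ⇒ left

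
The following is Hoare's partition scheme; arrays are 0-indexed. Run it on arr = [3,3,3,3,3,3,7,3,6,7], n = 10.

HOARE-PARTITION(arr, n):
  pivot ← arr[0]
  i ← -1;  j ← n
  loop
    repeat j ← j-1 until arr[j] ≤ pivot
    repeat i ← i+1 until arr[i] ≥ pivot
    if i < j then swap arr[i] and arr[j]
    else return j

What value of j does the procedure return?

3

pivot = arr[0] = 3; i = -1, j = 10
j→7 (arr[7]=3≤3), i→0 (arr[0]=3≥3); i<j, swap → [3,3,3,3,3,3,7,3,6,7]
j→5 (arr[5]=3≤3), i→1 (arr[1]=3≥3); i<j, swap → [3,3,3,3,3,3,7,3,6,7]
j→4 (arr[4]=3≤3), i→2 (arr[2]=3≥3); i<j, swap → [3,3,3,3,3,3,7,3,6,7]
j→3, i→3; i≥j, return j=3. arr = [3,3,3,3,3,3,7,3,6,7]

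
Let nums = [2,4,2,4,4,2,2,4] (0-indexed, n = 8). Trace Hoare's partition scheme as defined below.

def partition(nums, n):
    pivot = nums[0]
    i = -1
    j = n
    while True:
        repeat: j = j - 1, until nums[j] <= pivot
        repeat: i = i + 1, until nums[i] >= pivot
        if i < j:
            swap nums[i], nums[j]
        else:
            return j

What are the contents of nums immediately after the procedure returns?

[2,2,2,4,4,4,2,4]

pivot=2
j stops at 6 (2), i stops at 0 (2); swap ⇒ [2,4,2,4,4,2,2,4]
j stops at 5 (2), i stops at 1 (4); swap ⇒ [2,2,2,4,4,4,2,4]
j stops at 2, i stops at 2; i≥j ⇒ return 2. nums=[2,2,2,4,4,4,2,4]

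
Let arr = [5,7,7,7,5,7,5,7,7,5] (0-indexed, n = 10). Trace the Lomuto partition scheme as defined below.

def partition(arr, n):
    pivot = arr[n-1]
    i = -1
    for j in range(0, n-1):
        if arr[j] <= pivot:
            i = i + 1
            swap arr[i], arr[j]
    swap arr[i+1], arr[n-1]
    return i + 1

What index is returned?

pivot = arr[9] = 5; i = -1
j=0: arr[0]=5 ≤ 5 → i=0, swap arr[0],arr[0] (no change) → [5,7,7,7,5,7,5,7,7,5]
j=1: arr[1]=7 > 5 → no swap
j=2: arr[2]=7 > 5 → no swap
j=3: arr[3]=7 > 5 → no swap
j=4: arr[4]=5 ≤ 5 → i=1, swap arr[1],arr[4] → [5,5,7,7,7,7,5,7,7,5]
j=5: arr[5]=7 > 5 → no swap
j=6: arr[6]=5 ≤ 5 → i=2, swap arr[2],arr[6] → [5,5,5,7,7,7,7,7,7,5]
j=7: arr[7]=7 > 5 → no swap
j=8: arr[8]=7 > 5 → no swap
final swap arr[3],arr[9] → [5,5,5,5,7,7,7,7,7,7]; return 3

3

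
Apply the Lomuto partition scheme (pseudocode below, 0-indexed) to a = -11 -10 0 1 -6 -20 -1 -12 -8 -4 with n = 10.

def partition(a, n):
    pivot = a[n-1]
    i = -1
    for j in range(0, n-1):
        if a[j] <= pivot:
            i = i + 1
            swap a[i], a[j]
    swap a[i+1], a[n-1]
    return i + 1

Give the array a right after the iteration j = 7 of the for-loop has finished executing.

-11 -10 -6 -20 -12 1 -1 0 -8 -4

pivot = a[9] = -4; i = -1
j=0: a[0]=-11 ≤ -4 → i=0, swap a[0],a[0] (no change) → -11 -10 0 1 -6 -20 -1 -12 -8 -4
j=1: a[1]=-10 ≤ -4 → i=1, swap a[1],a[1] (no change) → -11 -10 0 1 -6 -20 -1 -12 -8 -4
j=2: a[2]=0 > -4 → no swap
j=3: a[3]=1 > -4 → no swap
j=4: a[4]=-6 ≤ -4 → i=2, swap a[2],a[4] → -11 -10 -6 1 0 -20 -1 -12 -8 -4
j=5: a[5]=-20 ≤ -4 → i=3, swap a[3],a[5] → -11 -10 -6 -20 0 1 -1 -12 -8 -4
j=6: a[6]=-1 > -4 → no swap
j=7: a[7]=-12 ≤ -4 → i=4, swap a[4],a[7] → -11 -10 -6 -20 -12 1 -1 0 -8 -4
(after j=7) a = -11 -10 -6 -20 -12 1 -1 0 -8 -4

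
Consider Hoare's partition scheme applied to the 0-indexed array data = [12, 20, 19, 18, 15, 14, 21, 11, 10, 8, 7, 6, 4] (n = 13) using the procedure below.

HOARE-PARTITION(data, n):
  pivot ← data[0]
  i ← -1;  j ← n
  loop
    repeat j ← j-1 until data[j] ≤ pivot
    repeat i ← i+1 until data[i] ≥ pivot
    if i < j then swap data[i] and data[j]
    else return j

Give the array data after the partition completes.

[4, 6, 7, 8, 10, 11, 21, 14, 15, 18, 19, 20, 12]

pivot = data[0] = 12; i = -1, j = 13
j→12 (data[12]=4≤12), i→0 (data[0]=12≥12); i<j, swap → [4, 20, 19, 18, 15, 14, 21, 11, 10, 8, 7, 6, 12]
j→11 (data[11]=6≤12), i→1 (data[1]=20≥12); i<j, swap → [4, 6, 19, 18, 15, 14, 21, 11, 10, 8, 7, 20, 12]
j→10 (data[10]=7≤12), i→2 (data[2]=19≥12); i<j, swap → [4, 6, 7, 18, 15, 14, 21, 11, 10, 8, 19, 20, 12]
j→9 (data[9]=8≤12), i→3 (data[3]=18≥12); i<j, swap → [4, 6, 7, 8, 15, 14, 21, 11, 10, 18, 19, 20, 12]
j→8 (data[8]=10≤12), i→4 (data[4]=15≥12); i<j, swap → [4, 6, 7, 8, 10, 14, 21, 11, 15, 18, 19, 20, 12]
j→7 (data[7]=11≤12), i→5 (data[5]=14≥12); i<j, swap → [4, 6, 7, 8, 10, 11, 21, 14, 15, 18, 19, 20, 12]
j→5, i→6; i≥j, return j=5. data = [4, 6, 7, 8, 10, 11, 21, 14, 15, 18, 19, 20, 12]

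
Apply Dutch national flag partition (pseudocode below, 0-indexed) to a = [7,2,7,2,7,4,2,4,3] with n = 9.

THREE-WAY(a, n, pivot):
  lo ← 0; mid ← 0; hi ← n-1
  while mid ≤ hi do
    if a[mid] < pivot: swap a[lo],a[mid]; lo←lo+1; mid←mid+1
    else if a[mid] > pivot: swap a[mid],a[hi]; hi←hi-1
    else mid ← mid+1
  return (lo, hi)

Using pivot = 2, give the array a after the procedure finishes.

[2,2,2,7,4,7,4,3,7]

pivot = 2; lo=0, mid=0, hi=8
a[mid]=7>2: swap a[0],a[8]; hi=7 → [3,2,7,2,7,4,2,4,7]
a[mid]=3>2: swap a[0],a[7]; hi=6 → [4,2,7,2,7,4,2,3,7]
a[mid]=4>2: swap a[0],a[6]; hi=5 → [2,2,7,2,7,4,4,3,7]
a[mid]=2=2: mid=1
a[mid]=2=2: mid=2
a[mid]=7>2: swap a[2],a[5]; hi=4 → [2,2,4,2,7,7,4,3,7]
a[mid]=4>2: swap a[2],a[4]; hi=3 → [2,2,7,2,4,7,4,3,7]
a[mid]=7>2: swap a[2],a[3]; hi=2 → [2,2,2,7,4,7,4,3,7]
a[mid]=2=2: mid=3
end: lo=0, hi=2; a = [2,2,2,7,4,7,4,3,7]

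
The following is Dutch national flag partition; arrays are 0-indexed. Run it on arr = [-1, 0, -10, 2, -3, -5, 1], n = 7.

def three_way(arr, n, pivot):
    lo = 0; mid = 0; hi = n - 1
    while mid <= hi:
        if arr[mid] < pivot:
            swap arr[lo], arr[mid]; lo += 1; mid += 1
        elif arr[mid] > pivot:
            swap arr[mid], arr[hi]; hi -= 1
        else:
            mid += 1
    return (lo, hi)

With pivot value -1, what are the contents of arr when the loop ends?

pivot = -1; lo=0, mid=0, hi=6
arr[mid]=-1=-1: mid=1
arr[mid]=0>-1: swap arr[1],arr[6]; hi=5 → [-1, 1, -10, 2, -3, -5, 0]
arr[mid]=1>-1: swap arr[1],arr[5]; hi=4 → [-1, -5, -10, 2, -3, 1, 0]
arr[mid]=-5<-1: swap arr[0],arr[1]; lo=1,mid=2 → [-5, -1, -10, 2, -3, 1, 0]
arr[mid]=-10<-1: swap arr[1],arr[2]; lo=2,mid=3 → [-5, -10, -1, 2, -3, 1, 0]
arr[mid]=2>-1: swap arr[3],arr[4]; hi=3 → [-5, -10, -1, -3, 2, 1, 0]
arr[mid]=-3<-1: swap arr[2],arr[3]; lo=3,mid=4 → [-5, -10, -3, -1, 2, 1, 0]
end: lo=3, hi=3; arr = [-5, -10, -3, -1, 2, 1, 0]

[-5, -10, -3, -1, 2, 1, 0]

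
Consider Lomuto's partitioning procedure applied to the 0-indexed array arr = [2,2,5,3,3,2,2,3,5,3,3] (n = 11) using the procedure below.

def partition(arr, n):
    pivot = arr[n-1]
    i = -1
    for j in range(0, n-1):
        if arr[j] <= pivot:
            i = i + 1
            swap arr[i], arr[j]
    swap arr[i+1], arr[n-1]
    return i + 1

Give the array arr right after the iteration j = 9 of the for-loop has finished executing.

pivot = arr[10] = 3; i = -1
j=0: arr[0]=2 ≤ 3 → i=0, swap arr[0],arr[0] (no change) → [2,2,5,3,3,2,2,3,5,3,3]
j=1: arr[1]=2 ≤ 3 → i=1, swap arr[1],arr[1] (no change) → [2,2,5,3,3,2,2,3,5,3,3]
j=2: arr[2]=5 > 3 → no swap
j=3: arr[3]=3 ≤ 3 → i=2, swap arr[2],arr[3] → [2,2,3,5,3,2,2,3,5,3,3]
j=4: arr[4]=3 ≤ 3 → i=3, swap arr[3],arr[4] → [2,2,3,3,5,2,2,3,5,3,3]
j=5: arr[5]=2 ≤ 3 → i=4, swap arr[4],arr[5] → [2,2,3,3,2,5,2,3,5,3,3]
j=6: arr[6]=2 ≤ 3 → i=5, swap arr[5],arr[6] → [2,2,3,3,2,2,5,3,5,3,3]
j=7: arr[7]=3 ≤ 3 → i=6, swap arr[6],arr[7] → [2,2,3,3,2,2,3,5,5,3,3]
j=8: arr[8]=5 > 3 → no swap
j=9: arr[9]=3 ≤ 3 → i=7, swap arr[7],arr[9] → [2,2,3,3,2,2,3,3,5,5,3]
(after j=9) arr = [2,2,3,3,2,2,3,3,5,5,3]

[2,2,3,3,2,2,3,3,5,5,3]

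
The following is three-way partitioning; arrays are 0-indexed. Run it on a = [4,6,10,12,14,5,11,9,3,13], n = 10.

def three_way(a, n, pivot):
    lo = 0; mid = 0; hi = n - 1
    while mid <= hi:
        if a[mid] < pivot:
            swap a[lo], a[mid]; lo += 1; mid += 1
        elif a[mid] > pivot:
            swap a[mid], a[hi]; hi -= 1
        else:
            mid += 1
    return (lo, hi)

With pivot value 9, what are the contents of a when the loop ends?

[4,6,3,5,9,11,14,12,13,10]

pivot = 9; lo=0, mid=0, hi=9
a[mid]=4<9: swap a[0],a[0]; lo=1,mid=1 → [4,6,10,12,14,5,11,9,3,13]
a[mid]=6<9: swap a[1],a[1]; lo=2,mid=2 → [4,6,10,12,14,5,11,9,3,13]
a[mid]=10>9: swap a[2],a[9]; hi=8 → [4,6,13,12,14,5,11,9,3,10]
a[mid]=13>9: swap a[2],a[8]; hi=7 → [4,6,3,12,14,5,11,9,13,10]
a[mid]=3<9: swap a[2],a[2]; lo=3,mid=3 → [4,6,3,12,14,5,11,9,13,10]
a[mid]=12>9: swap a[3],a[7]; hi=6 → [4,6,3,9,14,5,11,12,13,10]
a[mid]=9=9: mid=4
a[mid]=14>9: swap a[4],a[6]; hi=5 → [4,6,3,9,11,5,14,12,13,10]
a[mid]=11>9: swap a[4],a[5]; hi=4 → [4,6,3,9,5,11,14,12,13,10]
a[mid]=5<9: swap a[3],a[4]; lo=4,mid=5 → [4,6,3,5,9,11,14,12,13,10]
end: lo=4, hi=4; a = [4,6,3,5,9,11,14,12,13,10]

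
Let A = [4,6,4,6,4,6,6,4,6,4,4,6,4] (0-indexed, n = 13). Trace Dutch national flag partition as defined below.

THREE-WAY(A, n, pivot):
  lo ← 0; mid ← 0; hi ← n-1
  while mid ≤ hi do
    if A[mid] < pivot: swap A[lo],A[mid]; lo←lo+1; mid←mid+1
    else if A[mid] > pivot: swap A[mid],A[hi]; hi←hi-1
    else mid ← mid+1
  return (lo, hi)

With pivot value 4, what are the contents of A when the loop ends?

lo=0 mid=0 hi=12
4=4: mid=1
6>4: swap(1,12), hi=11 ⇒ [4,4,4,6,4,6,6,4,6,4,4,6,6]
4=4: mid=2
4=4: mid=3
6>4: swap(3,11), hi=10 ⇒ [4,4,4,6,4,6,6,4,6,4,4,6,6]
6>4: swap(3,10), hi=9 ⇒ [4,4,4,4,4,6,6,4,6,4,6,6,6]
4=4: mid=4
4=4: mid=5
6>4: swap(5,9), hi=8 ⇒ [4,4,4,4,4,4,6,4,6,6,6,6,6]
4=4: mid=6
6>4: swap(6,8), hi=7 ⇒ [4,4,4,4,4,4,6,4,6,6,6,6,6]
6>4: swap(6,7), hi=6 ⇒ [4,4,4,4,4,4,4,6,6,6,6,6,6]
4=4: mid=7
done. lo=0 hi=6; A=[4,4,4,4,4,4,4,6,6,6,6,6,6]

[4,4,4,4,4,4,4,6,6,6,6,6,6]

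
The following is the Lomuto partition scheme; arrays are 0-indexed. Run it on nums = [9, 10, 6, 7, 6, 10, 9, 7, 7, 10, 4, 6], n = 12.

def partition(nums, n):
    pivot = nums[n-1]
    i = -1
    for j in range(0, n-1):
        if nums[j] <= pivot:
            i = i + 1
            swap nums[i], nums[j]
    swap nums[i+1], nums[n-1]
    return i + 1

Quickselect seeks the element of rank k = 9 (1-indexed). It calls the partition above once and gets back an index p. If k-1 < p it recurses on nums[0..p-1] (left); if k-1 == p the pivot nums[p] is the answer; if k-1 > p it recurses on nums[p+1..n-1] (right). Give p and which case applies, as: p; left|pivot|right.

3; right

pivot = nums[11] = 6; i = -1
j=0: nums[0]=9 > 6 → no swap
j=1: nums[1]=10 > 6 → no swap
j=2: nums[2]=6 ≤ 6 → i=0, swap nums[0],nums[2] → [6, 10, 9, 7, 6, 10, 9, 7, 7, 10, 4, 6]
j=3: nums[3]=7 > 6 → no swap
j=4: nums[4]=6 ≤ 6 → i=1, swap nums[1],nums[4] → [6, 6, 9, 7, 10, 10, 9, 7, 7, 10, 4, 6]
j=5: nums[5]=10 > 6 → no swap
j=6: nums[6]=9 > 6 → no swap
j=7: nums[7]=7 > 6 → no swap
j=8: nums[8]=7 > 6 → no swap
j=9: nums[9]=10 > 6 → no swap
j=10: nums[10]=4 ≤ 6 → i=2, swap nums[2],nums[10] → [6, 6, 4, 7, 10, 10, 9, 7, 7, 10, 9, 6]
final swap nums[3],nums[11] → [6, 6, 4, 6, 10, 10, 9, 7, 7, 10, 9, 7]; return 3
p = 3; k-1 = 8 > 3 ⇒ right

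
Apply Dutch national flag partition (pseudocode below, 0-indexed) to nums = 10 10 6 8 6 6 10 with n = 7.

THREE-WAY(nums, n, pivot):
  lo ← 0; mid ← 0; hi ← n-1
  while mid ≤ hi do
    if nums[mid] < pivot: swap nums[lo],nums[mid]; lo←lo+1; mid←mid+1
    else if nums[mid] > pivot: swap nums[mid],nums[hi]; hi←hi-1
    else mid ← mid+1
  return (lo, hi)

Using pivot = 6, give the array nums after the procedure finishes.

6 6 6 8 10 10 10

lo=0 mid=0 hi=6
10>6: swap(0,6), hi=5 ⇒ 10 10 6 8 6 6 10
10>6: swap(0,5), hi=4 ⇒ 6 10 6 8 6 10 10
6=6: mid=1
10>6: swap(1,4), hi=3 ⇒ 6 6 6 8 10 10 10
6=6: mid=2
6=6: mid=3
8>6: swap(3,3), hi=2 ⇒ 6 6 6 8 10 10 10
done. lo=0 hi=2; nums=6 6 6 8 10 10 10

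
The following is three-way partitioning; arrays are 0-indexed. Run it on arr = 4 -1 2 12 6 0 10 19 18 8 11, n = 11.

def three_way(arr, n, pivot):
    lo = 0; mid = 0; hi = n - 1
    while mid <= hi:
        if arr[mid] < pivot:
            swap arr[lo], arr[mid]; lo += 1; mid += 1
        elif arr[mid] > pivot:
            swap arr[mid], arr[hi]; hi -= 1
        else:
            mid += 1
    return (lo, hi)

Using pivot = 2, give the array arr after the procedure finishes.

pivot = 2; lo=0, mid=0, hi=10
arr[mid]=4>2: swap arr[0],arr[10]; hi=9 → 11 -1 2 12 6 0 10 19 18 8 4
arr[mid]=11>2: swap arr[0],arr[9]; hi=8 → 8 -1 2 12 6 0 10 19 18 11 4
arr[mid]=8>2: swap arr[0],arr[8]; hi=7 → 18 -1 2 12 6 0 10 19 8 11 4
arr[mid]=18>2: swap arr[0],arr[7]; hi=6 → 19 -1 2 12 6 0 10 18 8 11 4
arr[mid]=19>2: swap arr[0],arr[6]; hi=5 → 10 -1 2 12 6 0 19 18 8 11 4
arr[mid]=10>2: swap arr[0],arr[5]; hi=4 → 0 -1 2 12 6 10 19 18 8 11 4
arr[mid]=0<2: swap arr[0],arr[0]; lo=1,mid=1 → 0 -1 2 12 6 10 19 18 8 11 4
arr[mid]=-1<2: swap arr[1],arr[1]; lo=2,mid=2 → 0 -1 2 12 6 10 19 18 8 11 4
arr[mid]=2=2: mid=3
arr[mid]=12>2: swap arr[3],arr[4]; hi=3 → 0 -1 2 6 12 10 19 18 8 11 4
arr[mid]=6>2: swap arr[3],arr[3]; hi=2 → 0 -1 2 6 12 10 19 18 8 11 4
end: lo=2, hi=2; arr = 0 -1 2 6 12 10 19 18 8 11 4

0 -1 2 6 12 10 19 18 8 11 4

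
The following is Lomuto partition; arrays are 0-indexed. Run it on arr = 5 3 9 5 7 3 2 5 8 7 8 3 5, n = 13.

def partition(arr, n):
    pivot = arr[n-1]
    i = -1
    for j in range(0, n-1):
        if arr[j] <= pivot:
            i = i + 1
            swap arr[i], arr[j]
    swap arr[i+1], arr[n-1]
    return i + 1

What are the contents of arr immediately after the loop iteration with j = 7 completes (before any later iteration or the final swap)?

pivot = arr[12] = 5; i = -1
j=0: arr[0]=5 ≤ 5 → i=0, swap arr[0],arr[0] (no change) → 5 3 9 5 7 3 2 5 8 7 8 3 5
j=1: arr[1]=3 ≤ 5 → i=1, swap arr[1],arr[1] (no change) → 5 3 9 5 7 3 2 5 8 7 8 3 5
j=2: arr[2]=9 > 5 → no swap
j=3: arr[3]=5 ≤ 5 → i=2, swap arr[2],arr[3] → 5 3 5 9 7 3 2 5 8 7 8 3 5
j=4: arr[4]=7 > 5 → no swap
j=5: arr[5]=3 ≤ 5 → i=3, swap arr[3],arr[5] → 5 3 5 3 7 9 2 5 8 7 8 3 5
j=6: arr[6]=2 ≤ 5 → i=4, swap arr[4],arr[6] → 5 3 5 3 2 9 7 5 8 7 8 3 5
j=7: arr[7]=5 ≤ 5 → i=5, swap arr[5],arr[7] → 5 3 5 3 2 5 7 9 8 7 8 3 5
(after j=7) arr = 5 3 5 3 2 5 7 9 8 7 8 3 5

5 3 5 3 2 5 7 9 8 7 8 3 5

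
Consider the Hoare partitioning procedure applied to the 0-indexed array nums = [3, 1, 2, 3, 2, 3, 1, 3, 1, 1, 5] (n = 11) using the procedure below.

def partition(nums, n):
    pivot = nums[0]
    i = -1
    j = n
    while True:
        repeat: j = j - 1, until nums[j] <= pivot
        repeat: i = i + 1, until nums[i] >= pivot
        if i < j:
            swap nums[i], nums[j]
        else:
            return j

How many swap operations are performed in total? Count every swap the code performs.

3

pivot=3
j stops at 9 (1), i stops at 0 (3); swap ⇒ [1, 1, 2, 3, 2, 3, 1, 3, 1, 3, 5]
j stops at 8 (1), i stops at 3 (3); swap ⇒ [1, 1, 2, 1, 2, 3, 1, 3, 3, 3, 5]
j stops at 7 (3), i stops at 5 (3); swap ⇒ [1, 1, 2, 1, 2, 3, 1, 3, 3, 3, 5]
j stops at 6, i stops at 7; i≥j ⇒ return 6. nums=[1, 1, 2, 1, 2, 3, 1, 3, 3, 3, 5]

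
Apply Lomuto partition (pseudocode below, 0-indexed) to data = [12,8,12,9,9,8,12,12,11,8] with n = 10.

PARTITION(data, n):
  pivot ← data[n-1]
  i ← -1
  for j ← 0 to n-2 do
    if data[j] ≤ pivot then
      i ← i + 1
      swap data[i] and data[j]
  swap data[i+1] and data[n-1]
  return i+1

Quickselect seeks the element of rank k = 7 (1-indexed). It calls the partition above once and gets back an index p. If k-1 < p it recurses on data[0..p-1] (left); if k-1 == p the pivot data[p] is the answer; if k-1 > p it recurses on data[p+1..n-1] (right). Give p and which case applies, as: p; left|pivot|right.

pivot = data[9] = 8; i = -1
j=0: data[0]=12 > 8 → no swap
j=1: data[1]=8 ≤ 8 → i=0, swap data[0],data[1] → [8,12,12,9,9,8,12,12,11,8]
j=2: data[2]=12 > 8 → no swap
j=3: data[3]=9 > 8 → no swap
j=4: data[4]=9 > 8 → no swap
j=5: data[5]=8 ≤ 8 → i=1, swap data[1],data[5] → [8,8,12,9,9,12,12,12,11,8]
j=6: data[6]=12 > 8 → no swap
j=7: data[7]=12 > 8 → no swap
j=8: data[8]=11 > 8 → no swap
final swap data[2],data[9] → [8,8,8,9,9,12,12,12,11,12]; return 2
p = 2; k-1 = 6 > 2 ⇒ right

2; right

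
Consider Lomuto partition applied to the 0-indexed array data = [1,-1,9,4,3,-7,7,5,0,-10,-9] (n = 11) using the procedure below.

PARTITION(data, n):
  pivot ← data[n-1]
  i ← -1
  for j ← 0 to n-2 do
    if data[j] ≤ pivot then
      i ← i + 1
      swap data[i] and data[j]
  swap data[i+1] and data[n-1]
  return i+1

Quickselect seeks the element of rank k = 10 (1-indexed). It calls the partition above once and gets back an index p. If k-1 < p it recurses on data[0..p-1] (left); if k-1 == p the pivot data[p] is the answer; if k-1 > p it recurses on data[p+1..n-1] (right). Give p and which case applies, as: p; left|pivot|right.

1; right

pivot=-9, i=-1
j=0: 1>-9, skip
j=1: -1>-9, skip
j=2: 9>-9, skip
j=3: 4>-9, skip
j=4: 3>-9, skip
j=5: -7>-9, skip
j=6: 7>-9, skip
j=7: 5>-9, skip
j=8: 0>-9, skip
j=9: -10≤-9, i=0, swap(0,9) ⇒ [-10,-1,9,4,3,-7,7,5,0,1,-9]
swap(1,10) ⇒ [-10,-9,9,4,3,-7,7,5,0,1,-1]; return 1
p = 1; k-1 = 9 > 1 ⇒ right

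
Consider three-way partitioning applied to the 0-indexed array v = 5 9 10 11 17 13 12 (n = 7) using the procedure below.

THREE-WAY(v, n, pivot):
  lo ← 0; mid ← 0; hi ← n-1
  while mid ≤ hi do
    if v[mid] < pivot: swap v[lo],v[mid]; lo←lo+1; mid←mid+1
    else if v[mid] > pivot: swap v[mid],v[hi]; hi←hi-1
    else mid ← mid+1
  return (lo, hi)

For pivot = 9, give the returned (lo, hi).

pivot = 9; lo=0, mid=0, hi=6
v[mid]=5<9: swap v[0],v[0]; lo=1,mid=1 → 5 9 10 11 17 13 12
v[mid]=9=9: mid=2
v[mid]=10>9: swap v[2],v[6]; hi=5 → 5 9 12 11 17 13 10
v[mid]=12>9: swap v[2],v[5]; hi=4 → 5 9 13 11 17 12 10
v[mid]=13>9: swap v[2],v[4]; hi=3 → 5 9 17 11 13 12 10
v[mid]=17>9: swap v[2],v[3]; hi=2 → 5 9 11 17 13 12 10
v[mid]=11>9: swap v[2],v[2]; hi=1 → 5 9 11 17 13 12 10
end: lo=1, hi=1; v = 5 9 11 17 13 12 10

(1, 1)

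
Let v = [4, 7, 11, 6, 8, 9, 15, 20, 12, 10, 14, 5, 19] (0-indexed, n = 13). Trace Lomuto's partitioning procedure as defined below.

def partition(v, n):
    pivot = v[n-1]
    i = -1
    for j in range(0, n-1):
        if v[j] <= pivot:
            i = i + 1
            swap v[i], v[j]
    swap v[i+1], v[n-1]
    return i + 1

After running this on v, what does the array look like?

pivot = v[12] = 19; i = -1
j=0: v[0]=4 ≤ 19 → i=0, swap v[0],v[0] (no change) → [4, 7, 11, 6, 8, 9, 15, 20, 12, 10, 14, 5, 19]
j=1: v[1]=7 ≤ 19 → i=1, swap v[1],v[1] (no change) → [4, 7, 11, 6, 8, 9, 15, 20, 12, 10, 14, 5, 19]
j=2: v[2]=11 ≤ 19 → i=2, swap v[2],v[2] (no change) → [4, 7, 11, 6, 8, 9, 15, 20, 12, 10, 14, 5, 19]
j=3: v[3]=6 ≤ 19 → i=3, swap v[3],v[3] (no change) → [4, 7, 11, 6, 8, 9, 15, 20, 12, 10, 14, 5, 19]
j=4: v[4]=8 ≤ 19 → i=4, swap v[4],v[4] (no change) → [4, 7, 11, 6, 8, 9, 15, 20, 12, 10, 14, 5, 19]
j=5: v[5]=9 ≤ 19 → i=5, swap v[5],v[5] (no change) → [4, 7, 11, 6, 8, 9, 15, 20, 12, 10, 14, 5, 19]
j=6: v[6]=15 ≤ 19 → i=6, swap v[6],v[6] (no change) → [4, 7, 11, 6, 8, 9, 15, 20, 12, 10, 14, 5, 19]
j=7: v[7]=20 > 19 → no swap
j=8: v[8]=12 ≤ 19 → i=7, swap v[7],v[8] → [4, 7, 11, 6, 8, 9, 15, 12, 20, 10, 14, 5, 19]
j=9: v[9]=10 ≤ 19 → i=8, swap v[8],v[9] → [4, 7, 11, 6, 8, 9, 15, 12, 10, 20, 14, 5, 19]
j=10: v[10]=14 ≤ 19 → i=9, swap v[9],v[10] → [4, 7, 11, 6, 8, 9, 15, 12, 10, 14, 20, 5, 19]
j=11: v[11]=5 ≤ 19 → i=10, swap v[10],v[11] → [4, 7, 11, 6, 8, 9, 15, 12, 10, 14, 5, 20, 19]
final swap v[11],v[12] → [4, 7, 11, 6, 8, 9, 15, 12, 10, 14, 5, 19, 20]; return 11

[4, 7, 11, 6, 8, 9, 15, 12, 10, 14, 5, 19, 20]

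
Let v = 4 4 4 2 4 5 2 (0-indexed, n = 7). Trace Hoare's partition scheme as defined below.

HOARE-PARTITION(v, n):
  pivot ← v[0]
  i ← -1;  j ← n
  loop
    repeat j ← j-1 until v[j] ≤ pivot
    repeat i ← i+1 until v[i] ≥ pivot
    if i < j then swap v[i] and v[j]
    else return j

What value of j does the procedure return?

pivot=4
j stops at 6 (2), i stops at 0 (4); swap ⇒ 2 4 4 2 4 5 4
j stops at 4 (4), i stops at 1 (4); swap ⇒ 2 4 4 2 4 5 4
j stops at 3 (2), i stops at 2 (4); swap ⇒ 2 4 2 4 4 5 4
j stops at 2, i stops at 3; i≥j ⇒ return 2. v=2 4 2 4 4 5 4

2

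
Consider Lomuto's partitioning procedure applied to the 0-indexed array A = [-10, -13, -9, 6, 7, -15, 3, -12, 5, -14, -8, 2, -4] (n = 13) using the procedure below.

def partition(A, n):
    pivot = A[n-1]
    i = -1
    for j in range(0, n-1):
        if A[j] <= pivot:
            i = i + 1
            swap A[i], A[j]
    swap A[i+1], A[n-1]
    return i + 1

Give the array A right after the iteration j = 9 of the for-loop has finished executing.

[-10, -13, -9, -15, -12, -14, 3, 7, 5, 6, -8, 2, -4]

pivot = A[12] = -4; i = -1
j=0: A[0]=-10 ≤ -4 → i=0, swap A[0],A[0] (no change) → [-10, -13, -9, 6, 7, -15, 3, -12, 5, -14, -8, 2, -4]
j=1: A[1]=-13 ≤ -4 → i=1, swap A[1],A[1] (no change) → [-10, -13, -9, 6, 7, -15, 3, -12, 5, -14, -8, 2, -4]
j=2: A[2]=-9 ≤ -4 → i=2, swap A[2],A[2] (no change) → [-10, -13, -9, 6, 7, -15, 3, -12, 5, -14, -8, 2, -4]
j=3: A[3]=6 > -4 → no swap
j=4: A[4]=7 > -4 → no swap
j=5: A[5]=-15 ≤ -4 → i=3, swap A[3],A[5] → [-10, -13, -9, -15, 7, 6, 3, -12, 5, -14, -8, 2, -4]
j=6: A[6]=3 > -4 → no swap
j=7: A[7]=-12 ≤ -4 → i=4, swap A[4],A[7] → [-10, -13, -9, -15, -12, 6, 3, 7, 5, -14, -8, 2, -4]
j=8: A[8]=5 > -4 → no swap
j=9: A[9]=-14 ≤ -4 → i=5, swap A[5],A[9] → [-10, -13, -9, -15, -12, -14, 3, 7, 5, 6, -8, 2, -4]
(after j=9) A = [-10, -13, -9, -15, -12, -14, 3, 7, 5, 6, -8, 2, -4]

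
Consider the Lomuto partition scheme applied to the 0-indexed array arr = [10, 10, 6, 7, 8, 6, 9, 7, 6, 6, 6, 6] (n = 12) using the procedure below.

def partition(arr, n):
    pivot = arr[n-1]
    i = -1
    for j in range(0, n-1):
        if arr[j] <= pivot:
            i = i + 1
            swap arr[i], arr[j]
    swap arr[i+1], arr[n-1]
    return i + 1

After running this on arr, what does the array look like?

pivot = arr[11] = 6; i = -1
j=0: arr[0]=10 > 6 → no swap
j=1: arr[1]=10 > 6 → no swap
j=2: arr[2]=6 ≤ 6 → i=0, swap arr[0],arr[2] → [6, 10, 10, 7, 8, 6, 9, 7, 6, 6, 6, 6]
j=3: arr[3]=7 > 6 → no swap
j=4: arr[4]=8 > 6 → no swap
j=5: arr[5]=6 ≤ 6 → i=1, swap arr[1],arr[5] → [6, 6, 10, 7, 8, 10, 9, 7, 6, 6, 6, 6]
j=6: arr[6]=9 > 6 → no swap
j=7: arr[7]=7 > 6 → no swap
j=8: arr[8]=6 ≤ 6 → i=2, swap arr[2],arr[8] → [6, 6, 6, 7, 8, 10, 9, 7, 10, 6, 6, 6]
j=9: arr[9]=6 ≤ 6 → i=3, swap arr[3],arr[9] → [6, 6, 6, 6, 8, 10, 9, 7, 10, 7, 6, 6]
j=10: arr[10]=6 ≤ 6 → i=4, swap arr[4],arr[10] → [6, 6, 6, 6, 6, 10, 9, 7, 10, 7, 8, 6]
final swap arr[5],arr[11] → [6, 6, 6, 6, 6, 6, 9, 7, 10, 7, 8, 10]; return 5

[6, 6, 6, 6, 6, 6, 9, 7, 10, 7, 8, 10]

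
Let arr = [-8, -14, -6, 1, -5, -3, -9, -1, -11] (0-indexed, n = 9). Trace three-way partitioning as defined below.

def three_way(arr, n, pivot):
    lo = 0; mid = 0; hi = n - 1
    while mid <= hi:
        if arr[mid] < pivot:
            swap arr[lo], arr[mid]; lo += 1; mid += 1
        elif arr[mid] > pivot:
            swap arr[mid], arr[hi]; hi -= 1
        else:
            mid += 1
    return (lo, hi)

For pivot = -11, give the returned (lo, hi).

(1, 1)

lo=0 mid=0 hi=8
-8>-11: swap(0,8), hi=7 ⇒ [-11, -14, -6, 1, -5, -3, -9, -1, -8]
-11=-11: mid=1
-14<-11: swap(0,1), lo=1 mid=2 ⇒ [-14, -11, -6, 1, -5, -3, -9, -1, -8]
-6>-11: swap(2,7), hi=6 ⇒ [-14, -11, -1, 1, -5, -3, -9, -6, -8]
-1>-11: swap(2,6), hi=5 ⇒ [-14, -11, -9, 1, -5, -3, -1, -6, -8]
-9>-11: swap(2,5), hi=4 ⇒ [-14, -11, -3, 1, -5, -9, -1, -6, -8]
-3>-11: swap(2,4), hi=3 ⇒ [-14, -11, -5, 1, -3, -9, -1, -6, -8]
-5>-11: swap(2,3), hi=2 ⇒ [-14, -11, 1, -5, -3, -9, -1, -6, -8]
1>-11: swap(2,2), hi=1 ⇒ [-14, -11, 1, -5, -3, -9, -1, -6, -8]
done. lo=1 hi=1; arr=[-14, -11, 1, -5, -3, -9, -1, -6, -8]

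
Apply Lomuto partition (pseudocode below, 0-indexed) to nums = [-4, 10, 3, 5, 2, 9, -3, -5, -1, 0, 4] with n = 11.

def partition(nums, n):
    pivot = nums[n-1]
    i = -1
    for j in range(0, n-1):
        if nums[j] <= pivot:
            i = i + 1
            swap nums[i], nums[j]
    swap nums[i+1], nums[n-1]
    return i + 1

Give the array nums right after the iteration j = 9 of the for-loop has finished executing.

pivot = nums[10] = 4; i = -1
j=0: nums[0]=-4 ≤ 4 → i=0, swap nums[0],nums[0] (no change) → [-4, 10, 3, 5, 2, 9, -3, -5, -1, 0, 4]
j=1: nums[1]=10 > 4 → no swap
j=2: nums[2]=3 ≤ 4 → i=1, swap nums[1],nums[2] → [-4, 3, 10, 5, 2, 9, -3, -5, -1, 0, 4]
j=3: nums[3]=5 > 4 → no swap
j=4: nums[4]=2 ≤ 4 → i=2, swap nums[2],nums[4] → [-4, 3, 2, 5, 10, 9, -3, -5, -1, 0, 4]
j=5: nums[5]=9 > 4 → no swap
j=6: nums[6]=-3 ≤ 4 → i=3, swap nums[3],nums[6] → [-4, 3, 2, -3, 10, 9, 5, -5, -1, 0, 4]
j=7: nums[7]=-5 ≤ 4 → i=4, swap nums[4],nums[7] → [-4, 3, 2, -3, -5, 9, 5, 10, -1, 0, 4]
j=8: nums[8]=-1 ≤ 4 → i=5, swap nums[5],nums[8] → [-4, 3, 2, -3, -5, -1, 5, 10, 9, 0, 4]
j=9: nums[9]=0 ≤ 4 → i=6, swap nums[6],nums[9] → [-4, 3, 2, -3, -5, -1, 0, 10, 9, 5, 4]
(after j=9) nums = [-4, 3, 2, -3, -5, -1, 0, 10, 9, 5, 4]

[-4, 3, 2, -3, -5, -1, 0, 10, 9, 5, 4]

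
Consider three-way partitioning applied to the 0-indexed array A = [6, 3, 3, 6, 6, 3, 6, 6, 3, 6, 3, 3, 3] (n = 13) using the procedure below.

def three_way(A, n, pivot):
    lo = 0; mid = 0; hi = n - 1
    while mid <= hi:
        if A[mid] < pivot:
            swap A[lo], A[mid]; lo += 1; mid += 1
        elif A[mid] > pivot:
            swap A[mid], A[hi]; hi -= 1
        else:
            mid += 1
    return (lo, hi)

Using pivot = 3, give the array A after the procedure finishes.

pivot = 3; lo=0, mid=0, hi=12
A[mid]=6>3: swap A[0],A[12]; hi=11 → [3, 3, 3, 6, 6, 3, 6, 6, 3, 6, 3, 3, 6]
A[mid]=3=3: mid=1
A[mid]=3=3: mid=2
A[mid]=3=3: mid=3
A[mid]=6>3: swap A[3],A[11]; hi=10 → [3, 3, 3, 3, 6, 3, 6, 6, 3, 6, 3, 6, 6]
A[mid]=3=3: mid=4
A[mid]=6>3: swap A[4],A[10]; hi=9 → [3, 3, 3, 3, 3, 3, 6, 6, 3, 6, 6, 6, 6]
A[mid]=3=3: mid=5
A[mid]=3=3: mid=6
A[mid]=6>3: swap A[6],A[9]; hi=8 → [3, 3, 3, 3, 3, 3, 6, 6, 3, 6, 6, 6, 6]
A[mid]=6>3: swap A[6],A[8]; hi=7 → [3, 3, 3, 3, 3, 3, 3, 6, 6, 6, 6, 6, 6]
A[mid]=3=3: mid=7
A[mid]=6>3: swap A[7],A[7]; hi=6 → [3, 3, 3, 3, 3, 3, 3, 6, 6, 6, 6, 6, 6]
end: lo=0, hi=6; A = [3, 3, 3, 3, 3, 3, 3, 6, 6, 6, 6, 6, 6]

[3, 3, 3, 3, 3, 3, 3, 6, 6, 6, 6, 6, 6]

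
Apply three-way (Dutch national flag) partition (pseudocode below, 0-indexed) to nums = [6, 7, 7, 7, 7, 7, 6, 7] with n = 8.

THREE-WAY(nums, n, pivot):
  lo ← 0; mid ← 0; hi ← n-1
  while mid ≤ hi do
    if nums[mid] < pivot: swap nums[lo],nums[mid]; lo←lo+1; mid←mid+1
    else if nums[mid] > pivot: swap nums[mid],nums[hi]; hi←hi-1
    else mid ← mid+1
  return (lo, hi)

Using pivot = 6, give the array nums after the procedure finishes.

[6, 6, 7, 7, 7, 7, 7, 7]

lo=0 mid=0 hi=7
6=6: mid=1
7>6: swap(1,7), hi=6 ⇒ [6, 7, 7, 7, 7, 7, 6, 7]
7>6: swap(1,6), hi=5 ⇒ [6, 6, 7, 7, 7, 7, 7, 7]
6=6: mid=2
7>6: swap(2,5), hi=4 ⇒ [6, 6, 7, 7, 7, 7, 7, 7]
7>6: swap(2,4), hi=3 ⇒ [6, 6, 7, 7, 7, 7, 7, 7]
7>6: swap(2,3), hi=2 ⇒ [6, 6, 7, 7, 7, 7, 7, 7]
7>6: swap(2,2), hi=1 ⇒ [6, 6, 7, 7, 7, 7, 7, 7]
done. lo=0 hi=1; nums=[6, 6, 7, 7, 7, 7, 7, 7]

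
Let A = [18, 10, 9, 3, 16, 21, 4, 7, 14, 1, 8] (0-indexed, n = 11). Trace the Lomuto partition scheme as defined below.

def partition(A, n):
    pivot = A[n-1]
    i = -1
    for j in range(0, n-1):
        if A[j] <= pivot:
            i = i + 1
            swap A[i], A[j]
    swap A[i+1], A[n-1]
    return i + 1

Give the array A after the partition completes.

pivot = A[10] = 8; i = -1
j=0: A[0]=18 > 8 → no swap
j=1: A[1]=10 > 8 → no swap
j=2: A[2]=9 > 8 → no swap
j=3: A[3]=3 ≤ 8 → i=0, swap A[0],A[3] → [3, 10, 9, 18, 16, 21, 4, 7, 14, 1, 8]
j=4: A[4]=16 > 8 → no swap
j=5: A[5]=21 > 8 → no swap
j=6: A[6]=4 ≤ 8 → i=1, swap A[1],A[6] → [3, 4, 9, 18, 16, 21, 10, 7, 14, 1, 8]
j=7: A[7]=7 ≤ 8 → i=2, swap A[2],A[7] → [3, 4, 7, 18, 16, 21, 10, 9, 14, 1, 8]
j=8: A[8]=14 > 8 → no swap
j=9: A[9]=1 ≤ 8 → i=3, swap A[3],A[9] → [3, 4, 7, 1, 16, 21, 10, 9, 14, 18, 8]
final swap A[4],A[10] → [3, 4, 7, 1, 8, 21, 10, 9, 14, 18, 16]; return 4

[3, 4, 7, 1, 8, 21, 10, 9, 14, 18, 16]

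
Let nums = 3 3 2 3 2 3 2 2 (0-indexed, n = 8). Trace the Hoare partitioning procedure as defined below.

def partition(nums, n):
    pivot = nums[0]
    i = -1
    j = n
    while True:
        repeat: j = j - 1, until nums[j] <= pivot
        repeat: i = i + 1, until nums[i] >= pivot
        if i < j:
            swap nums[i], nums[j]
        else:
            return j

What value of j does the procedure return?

4

pivot=3
j stops at 7 (2), i stops at 0 (3); swap ⇒ 2 3 2 3 2 3 2 3
j stops at 6 (2), i stops at 1 (3); swap ⇒ 2 2 2 3 2 3 3 3
j stops at 5 (3), i stops at 3 (3); swap ⇒ 2 2 2 3 2 3 3 3
j stops at 4, i stops at 5; i≥j ⇒ return 4. nums=2 2 2 3 2 3 3 3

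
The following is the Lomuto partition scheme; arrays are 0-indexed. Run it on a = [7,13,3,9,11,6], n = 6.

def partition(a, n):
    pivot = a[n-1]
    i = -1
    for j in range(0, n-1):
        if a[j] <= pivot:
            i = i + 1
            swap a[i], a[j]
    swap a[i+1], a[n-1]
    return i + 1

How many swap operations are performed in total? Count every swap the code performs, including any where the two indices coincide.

2

pivot = a[5] = 6; i = -1
j=0: a[0]=7 > 6 → no swap
j=1: a[1]=13 > 6 → no swap
j=2: a[2]=3 ≤ 6 → i=0, swap a[0],a[2] → [3,13,7,9,11,6]
j=3: a[3]=9 > 6 → no swap
j=4: a[4]=11 > 6 → no swap
final swap a[1],a[5] → [3,6,7,9,11,13]; return 1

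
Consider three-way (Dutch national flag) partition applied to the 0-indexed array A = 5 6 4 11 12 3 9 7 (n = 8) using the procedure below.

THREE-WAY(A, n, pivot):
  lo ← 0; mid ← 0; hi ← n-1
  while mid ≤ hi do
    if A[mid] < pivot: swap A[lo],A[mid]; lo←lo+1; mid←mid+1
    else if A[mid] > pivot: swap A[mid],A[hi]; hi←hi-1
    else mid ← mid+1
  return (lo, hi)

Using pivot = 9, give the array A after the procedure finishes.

lo=0 mid=0 hi=7
5<9: swap(0,0), lo=1 mid=1 ⇒ 5 6 4 11 12 3 9 7
6<9: swap(1,1), lo=2 mid=2 ⇒ 5 6 4 11 12 3 9 7
4<9: swap(2,2), lo=3 mid=3 ⇒ 5 6 4 11 12 3 9 7
11>9: swap(3,7), hi=6 ⇒ 5 6 4 7 12 3 9 11
7<9: swap(3,3), lo=4 mid=4 ⇒ 5 6 4 7 12 3 9 11
12>9: swap(4,6), hi=5 ⇒ 5 6 4 7 9 3 12 11
9=9: mid=5
3<9: swap(4,5), lo=5 mid=6 ⇒ 5 6 4 7 3 9 12 11
done. lo=5 hi=5; A=5 6 4 7 3 9 12 11

5 6 4 7 3 9 12 11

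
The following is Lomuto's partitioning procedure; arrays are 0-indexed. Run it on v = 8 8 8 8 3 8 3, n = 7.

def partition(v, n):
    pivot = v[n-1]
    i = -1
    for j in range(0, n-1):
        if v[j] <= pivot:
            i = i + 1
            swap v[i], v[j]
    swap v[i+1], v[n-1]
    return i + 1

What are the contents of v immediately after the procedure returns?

3 3 8 8 8 8 8

pivot = v[6] = 3; i = -1
j=0: v[0]=8 > 3 → no swap
j=1: v[1]=8 > 3 → no swap
j=2: v[2]=8 > 3 → no swap
j=3: v[3]=8 > 3 → no swap
j=4: v[4]=3 ≤ 3 → i=0, swap v[0],v[4] → 3 8 8 8 8 8 3
j=5: v[5]=8 > 3 → no swap
final swap v[1],v[6] → 3 3 8 8 8 8 8; return 1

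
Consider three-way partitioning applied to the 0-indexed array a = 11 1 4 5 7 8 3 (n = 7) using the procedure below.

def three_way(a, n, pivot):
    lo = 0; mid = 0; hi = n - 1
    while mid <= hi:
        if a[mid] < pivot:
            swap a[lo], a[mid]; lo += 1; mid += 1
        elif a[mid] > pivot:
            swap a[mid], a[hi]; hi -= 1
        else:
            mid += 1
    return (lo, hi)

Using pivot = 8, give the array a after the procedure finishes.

3 1 4 5 7 8 11

lo=0 mid=0 hi=6
11>8: swap(0,6), hi=5 ⇒ 3 1 4 5 7 8 11
3<8: swap(0,0), lo=1 mid=1 ⇒ 3 1 4 5 7 8 11
1<8: swap(1,1), lo=2 mid=2 ⇒ 3 1 4 5 7 8 11
4<8: swap(2,2), lo=3 mid=3 ⇒ 3 1 4 5 7 8 11
5<8: swap(3,3), lo=4 mid=4 ⇒ 3 1 4 5 7 8 11
7<8: swap(4,4), lo=5 mid=5 ⇒ 3 1 4 5 7 8 11
8=8: mid=6
done. lo=5 hi=5; a=3 1 4 5 7 8 11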